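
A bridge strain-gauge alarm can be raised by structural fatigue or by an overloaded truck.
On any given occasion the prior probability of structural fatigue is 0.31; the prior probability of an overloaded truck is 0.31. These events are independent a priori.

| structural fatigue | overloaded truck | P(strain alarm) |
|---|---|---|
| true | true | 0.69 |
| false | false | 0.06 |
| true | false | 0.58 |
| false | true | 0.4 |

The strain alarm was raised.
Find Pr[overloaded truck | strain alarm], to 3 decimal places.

Enumerate the 4 (structural fatigue, overloaded truck) configurations and weight by the priors:
  P(strain alarm) = 0.06·0.69·0.69 + 0.4·0.69·0.31 + 0.58·0.31·0.69 + 0.69·0.31·0.31
        = 0.028566 + 0.085560 + 0.124062 + 0.066309 = 0.304497
Configurations with overloaded truck contribute 0.151869, so
  P(overloaded truck | strain alarm) = 0.151869 / 0.304497 ≈ 0.499

Pr[overloaded truck | strain alarm] ≈ 0.499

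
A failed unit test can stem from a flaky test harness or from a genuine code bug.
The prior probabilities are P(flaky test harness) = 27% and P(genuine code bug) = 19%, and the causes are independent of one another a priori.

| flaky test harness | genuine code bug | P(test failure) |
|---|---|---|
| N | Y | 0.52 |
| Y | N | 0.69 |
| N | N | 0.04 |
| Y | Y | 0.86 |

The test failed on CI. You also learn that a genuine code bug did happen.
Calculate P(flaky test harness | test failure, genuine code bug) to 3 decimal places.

P(flaky test harness | test failure, genuine code bug) ≈ 0.380

Sum P(test failure|·) weighted by the priors over both values of flaky test harness:
  P(test failure | genuine code bug) = 0.52×0.73 + 0.86×0.27
        = 0.379600 + 0.232200 = 0.611800
Configurations with flaky test harness contribute 0.232200, so
  P(flaky test harness | test failure, genuine code bug) = 0.232200 / 0.611800 ≈ 0.380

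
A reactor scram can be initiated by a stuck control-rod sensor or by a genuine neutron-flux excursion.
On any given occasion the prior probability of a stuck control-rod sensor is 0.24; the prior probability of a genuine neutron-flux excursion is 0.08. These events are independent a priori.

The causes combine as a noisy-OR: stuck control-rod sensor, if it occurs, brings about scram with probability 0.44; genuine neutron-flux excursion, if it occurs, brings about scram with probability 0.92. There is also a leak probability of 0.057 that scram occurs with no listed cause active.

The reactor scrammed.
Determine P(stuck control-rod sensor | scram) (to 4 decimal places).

P(stuck control-rod sensor | scram) ≈ 0.5606

Under noisy-OR, P(scram | causes) = 1 − (1−0.057)·∏(1−qᵢ) over the active causes.
Weight on stuck control-rod sensor=true, given the evidence: 0.104200 + 0.018389 = 0.122589
Normalizer over all consistent configurations: 0.057×0.76×0.92 + 0.92456×0.76×0.08 + 0.47192×0.24×0.92 + 0.957754×0.24×0.08 = 0.218656
Posterior = 0.122589 / 0.218656 ≈ 0.5606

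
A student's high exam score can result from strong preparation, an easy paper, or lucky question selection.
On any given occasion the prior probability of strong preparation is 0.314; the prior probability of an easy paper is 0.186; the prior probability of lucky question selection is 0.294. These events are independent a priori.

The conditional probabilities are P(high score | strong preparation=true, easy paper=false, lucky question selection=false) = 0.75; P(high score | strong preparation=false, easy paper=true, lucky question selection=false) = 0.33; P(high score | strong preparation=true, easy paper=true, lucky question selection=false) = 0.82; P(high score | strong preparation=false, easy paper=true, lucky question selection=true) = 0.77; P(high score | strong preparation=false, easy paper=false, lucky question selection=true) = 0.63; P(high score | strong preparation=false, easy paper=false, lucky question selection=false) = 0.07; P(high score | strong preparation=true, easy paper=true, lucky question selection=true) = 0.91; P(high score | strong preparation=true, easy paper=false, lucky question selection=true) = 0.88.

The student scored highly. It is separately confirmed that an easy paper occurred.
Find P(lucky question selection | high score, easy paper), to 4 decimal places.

P(lucky question selection | high score, easy paper) ≈ 0.4119

P(high score | easy paper) = 0.33×0.686×0.706 + 0.77×0.686×0.294 + 0.82×0.314×0.706 + 0.91×0.314×0.294 = 0.159824 + 0.155297 + 0.181781 + 0.084008 = 0.580910
Restricting to configurations with lucky question selection present: 0.155297 + 0.084008 = 0.239305.
P(lucky question selection | high score, easy paper) = 0.239305 / 0.580910 ≈ 0.4119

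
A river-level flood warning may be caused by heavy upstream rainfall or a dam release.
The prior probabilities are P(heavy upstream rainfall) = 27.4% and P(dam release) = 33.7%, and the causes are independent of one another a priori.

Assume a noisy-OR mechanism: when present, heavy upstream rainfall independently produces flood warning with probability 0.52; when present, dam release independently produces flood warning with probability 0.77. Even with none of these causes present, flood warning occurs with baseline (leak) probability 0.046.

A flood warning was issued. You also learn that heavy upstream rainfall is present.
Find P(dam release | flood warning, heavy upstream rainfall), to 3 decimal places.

Under noisy-OR, P(flood warning | causes) = 1 − (1−0.046)·∏(1−qᵢ) over the active causes.
P(flood warning | heavy upstream rainfall) = 0.54208×0.663 + 0.894678×0.337 = 0.359399 + 0.301506 = 0.660905
Of this, 0.301506 comes from 0.894678×0.337 (the dam release=true cases).
P(dam release | flood warning, heavy upstream rainfall) = 0.301506 / 0.660905 ≈ 0.456

P(dam release | flood warning, heavy upstream rainfall) ≈ 0.456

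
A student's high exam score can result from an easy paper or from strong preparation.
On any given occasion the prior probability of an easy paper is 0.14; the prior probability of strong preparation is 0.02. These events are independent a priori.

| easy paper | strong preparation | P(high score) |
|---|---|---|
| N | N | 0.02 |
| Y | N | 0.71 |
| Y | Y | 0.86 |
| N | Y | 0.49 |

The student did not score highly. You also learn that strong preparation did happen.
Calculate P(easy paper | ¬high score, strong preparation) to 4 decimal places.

By total probability over both values of easy paper:
  P(¬high score | strong preparation) = 0.51×0.86 + 0.14×0.14
        = 0.438600 + 0.019600 = 0.458200
The terms with easy paper present sum to 0.019600, so
  P(easy paper | ¬high score, strong preparation) = 0.019600 / 0.458200 ≈ 0.0428

P(easy paper | ¬high score, strong preparation) ≈ 0.0428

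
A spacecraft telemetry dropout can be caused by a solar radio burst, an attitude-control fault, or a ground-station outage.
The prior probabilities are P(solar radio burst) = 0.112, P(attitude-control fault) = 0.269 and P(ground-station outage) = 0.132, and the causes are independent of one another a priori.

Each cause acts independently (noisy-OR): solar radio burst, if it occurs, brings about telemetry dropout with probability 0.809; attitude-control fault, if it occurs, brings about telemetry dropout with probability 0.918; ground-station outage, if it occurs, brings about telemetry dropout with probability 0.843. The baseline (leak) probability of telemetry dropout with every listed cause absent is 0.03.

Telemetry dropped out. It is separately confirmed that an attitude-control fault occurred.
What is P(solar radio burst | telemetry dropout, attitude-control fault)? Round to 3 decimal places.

P(solar radio burst | telemetry dropout, attitude-control fault) ≈ 0.118

Under noisy-OR, P(telemetry dropout | causes) = 1 − (1−0.03)·∏(1−qᵢ) over the active causes.
By total probability over the 4 (solar radio burst, ground-station outage) configurations:
  P(telemetry dropout | attitude-control fault) = 0.92046*0.888*0.868 + 0.987512*0.888*0.132 + 0.984808*0.112*0.868 + 0.997615*0.112*0.132
        = 0.709476 + 0.115752 + 0.095739 + 0.014749 = 0.935716
Keeping only the solar radio burst-present terms gives 0.110488, so
  P(solar radio burst | telemetry dropout, attitude-control fault) = 0.110488 / 0.935716 ≈ 0.118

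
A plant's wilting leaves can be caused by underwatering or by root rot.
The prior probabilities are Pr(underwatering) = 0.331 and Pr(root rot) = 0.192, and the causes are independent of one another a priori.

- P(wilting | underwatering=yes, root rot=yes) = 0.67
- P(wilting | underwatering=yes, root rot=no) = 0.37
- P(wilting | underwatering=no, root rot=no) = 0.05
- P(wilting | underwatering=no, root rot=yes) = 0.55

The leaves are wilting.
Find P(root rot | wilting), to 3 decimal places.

P(root rot | wilting) ≈ 0.473

For the numerator, keep only root rot=true terms: 0.070646 + 0.042580 = 0.113226
Normalizer over all consistent configurations: 0.05*0.669*0.808 + 0.55*0.669*0.192 + 0.37*0.331*0.808 + 0.67*0.331*0.192 = 0.239210
P(root rot | wilting) = 0.113226/0.239210 ≈ 0.473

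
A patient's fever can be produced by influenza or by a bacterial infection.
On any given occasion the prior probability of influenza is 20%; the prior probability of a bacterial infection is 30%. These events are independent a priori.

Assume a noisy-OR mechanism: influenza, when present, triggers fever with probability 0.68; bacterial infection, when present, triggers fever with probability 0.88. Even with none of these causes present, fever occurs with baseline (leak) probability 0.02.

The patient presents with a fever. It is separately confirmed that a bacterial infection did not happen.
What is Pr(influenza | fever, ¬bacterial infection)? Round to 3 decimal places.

Under noisy-OR, P(fever | causes) = 1 − (1−0.02)·∏(1−qᵢ) over the active causes.
Weight on influenza=true, given the evidence: 0.6864×0.2 = 0.137280
The normalizing constant is 0.02×0.8 + 0.6864×0.2 = 0.153280
Posterior = 0.137280 / 0.153280 ≈ 0.896

Pr(influenza | fever, ¬bacterial infection) ≈ 0.896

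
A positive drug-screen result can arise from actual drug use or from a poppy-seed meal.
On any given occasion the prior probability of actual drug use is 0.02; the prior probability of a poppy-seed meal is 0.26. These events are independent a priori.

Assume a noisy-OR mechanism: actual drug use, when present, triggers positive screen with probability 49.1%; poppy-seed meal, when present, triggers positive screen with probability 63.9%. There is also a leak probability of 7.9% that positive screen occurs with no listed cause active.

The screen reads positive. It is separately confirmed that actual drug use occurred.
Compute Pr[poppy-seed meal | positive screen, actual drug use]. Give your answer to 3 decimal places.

Under noisy-OR, P(positive screen | causes) = 1 − (1−0.079)·∏(1−qᵢ) over the active causes.
Numerator (weight on configurations with poppy-seed meal): 0.830767*0.26 = 0.215999
Denominator P(positive screen | actual drug use): 0.531211*0.74 + 0.830767*0.26 = 0.609095
P(poppy-seed meal | positive screen, actual drug use) = 0.215999/0.609095 ≈ 0.355

Pr[poppy-seed meal | positive screen, actual drug use] ≈ 0.355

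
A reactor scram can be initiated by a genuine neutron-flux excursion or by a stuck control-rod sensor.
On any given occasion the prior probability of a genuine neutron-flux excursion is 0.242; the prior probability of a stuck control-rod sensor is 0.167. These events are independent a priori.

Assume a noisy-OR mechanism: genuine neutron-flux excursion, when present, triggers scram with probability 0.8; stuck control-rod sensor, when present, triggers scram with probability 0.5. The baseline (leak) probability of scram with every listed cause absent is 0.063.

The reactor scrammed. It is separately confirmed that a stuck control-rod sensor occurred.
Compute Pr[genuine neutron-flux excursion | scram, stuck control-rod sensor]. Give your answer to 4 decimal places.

Under noisy-OR, P(scram | causes) = 1 − (1−0.063)·∏(1−qᵢ) over the active causes.
Numerator (weight on configurations with genuine neutron-flux excursion): 0.9063*0.242 = 0.219325
Normalizer over all consistent configurations: 0.5315*0.758 + 0.9063*0.242 = 0.622202
P(genuine neutron-flux excursion | scram, stuck control-rod sensor) = 0.219325/0.622202 ≈ 0.3525

Pr[genuine neutron-flux excursion | scram, stuck control-rod sensor] ≈ 0.3525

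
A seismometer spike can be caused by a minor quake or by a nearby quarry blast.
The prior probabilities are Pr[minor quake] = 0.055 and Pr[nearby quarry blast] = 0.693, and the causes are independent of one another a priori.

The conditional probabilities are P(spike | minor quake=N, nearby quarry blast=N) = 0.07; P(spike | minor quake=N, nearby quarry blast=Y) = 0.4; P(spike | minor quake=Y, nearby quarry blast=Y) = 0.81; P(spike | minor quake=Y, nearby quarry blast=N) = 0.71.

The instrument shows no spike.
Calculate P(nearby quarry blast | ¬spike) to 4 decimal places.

P(nearby quarry blast | ¬spike) ≈ 0.5930

P(¬spike) = 0.93·0.945·0.307 + 0.6·0.945·0.693 + 0.29·0.055·0.307 + 0.19·0.055·0.693 = 0.269807 + 0.392931 + 0.004897 + 0.007242 = 0.674877
Of this, 0.400173 comes from 0.392931 + 0.007242 (the nearby quarry blast=true cases).
Hence the posterior is 0.400173/0.674877 ≈ 0.5930.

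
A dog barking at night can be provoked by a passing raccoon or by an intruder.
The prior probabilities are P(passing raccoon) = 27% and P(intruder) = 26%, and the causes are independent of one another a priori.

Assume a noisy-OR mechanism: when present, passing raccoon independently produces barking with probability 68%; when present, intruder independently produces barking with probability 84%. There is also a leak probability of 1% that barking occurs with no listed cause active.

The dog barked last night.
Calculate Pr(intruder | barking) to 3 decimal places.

Under noisy-OR, P(barking | causes) = 1 − (1−0.01)·∏(1−qᵢ) over the active causes.
P(barking) = 0.01*0.73*0.74 + 0.8416*0.73*0.26 + 0.6832*0.27*0.74 + 0.949312*0.27*0.26 = 0.005402 + 0.159736 + 0.136503 + 0.066642 = 0.368283
Of this, 0.226378 comes from 0.159736 + 0.066642 (the intruder=true cases).
So P(intruder | barking) = 0.226378/0.368283 ≈ 0.615.

Pr(intruder | barking) ≈ 0.615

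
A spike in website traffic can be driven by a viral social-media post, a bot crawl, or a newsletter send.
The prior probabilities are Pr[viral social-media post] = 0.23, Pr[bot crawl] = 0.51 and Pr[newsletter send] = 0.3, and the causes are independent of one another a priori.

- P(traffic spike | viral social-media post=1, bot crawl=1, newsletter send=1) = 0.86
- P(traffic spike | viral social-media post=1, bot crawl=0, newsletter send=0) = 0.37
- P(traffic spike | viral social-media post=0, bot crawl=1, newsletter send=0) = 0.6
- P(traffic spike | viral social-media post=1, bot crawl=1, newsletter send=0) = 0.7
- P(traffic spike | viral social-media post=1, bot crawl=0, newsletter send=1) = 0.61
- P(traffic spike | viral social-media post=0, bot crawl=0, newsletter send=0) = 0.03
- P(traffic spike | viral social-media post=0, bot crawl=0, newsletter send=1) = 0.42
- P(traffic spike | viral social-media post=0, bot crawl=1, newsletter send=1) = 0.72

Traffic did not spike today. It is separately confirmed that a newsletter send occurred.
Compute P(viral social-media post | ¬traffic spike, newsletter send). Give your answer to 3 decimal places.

P(viral social-media post | ¬traffic spike, newsletter send) ≈ 0.155

By total probability over the 4 (viral social-media post, bot crawl) configurations:
  P(¬traffic spike | newsletter send) = 0.58*0.77*0.49 + 0.28*0.77*0.51 + 0.39*0.23*0.49 + 0.14*0.23*0.51
        = 0.218834 + 0.109956 + 0.043953 + 0.016422 = 0.389165
Configurations with viral social-media post contribute 0.060375, so
  P(viral social-media post | ¬traffic spike, newsletter send) = 0.060375 / 0.389165 ≈ 0.155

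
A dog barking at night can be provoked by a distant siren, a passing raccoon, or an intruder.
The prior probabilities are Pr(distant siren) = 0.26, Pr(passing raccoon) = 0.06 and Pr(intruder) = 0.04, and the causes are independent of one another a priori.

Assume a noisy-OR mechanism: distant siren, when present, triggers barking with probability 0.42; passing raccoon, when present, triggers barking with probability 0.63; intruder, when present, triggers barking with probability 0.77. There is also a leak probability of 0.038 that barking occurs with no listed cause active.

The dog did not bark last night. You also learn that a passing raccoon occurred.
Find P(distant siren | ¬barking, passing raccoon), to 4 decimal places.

P(distant siren | ¬barking, passing raccoon) ≈ 0.1693

Under noisy-OR, P(barking | causes) = 1 − (1−0.038)·∏(1−qᵢ) over the active causes.
P(¬barking | passing raccoon) = 0.35594·0.74·0.96 + 0.081866·0.74·0.04 + 0.206445·0.26·0.96 + 0.047482·0.26·0.04 = 0.252860 + 0.002423 + 0.051529 + 0.000494 = 0.307306
Of this, 0.052023 comes from 0.051529 + 0.000494 (the distant siren=true cases).
P(distant siren | ¬barking, passing raccoon) = 0.052023 / 0.307306 ≈ 0.1693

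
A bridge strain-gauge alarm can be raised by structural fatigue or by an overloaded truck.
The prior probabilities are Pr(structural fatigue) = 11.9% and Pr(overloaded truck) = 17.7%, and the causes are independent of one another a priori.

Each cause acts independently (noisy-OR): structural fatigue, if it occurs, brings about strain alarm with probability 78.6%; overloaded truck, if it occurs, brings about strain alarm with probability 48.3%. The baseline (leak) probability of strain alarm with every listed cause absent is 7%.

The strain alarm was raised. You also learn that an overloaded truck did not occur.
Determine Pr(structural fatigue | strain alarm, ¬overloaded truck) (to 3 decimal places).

Under noisy-OR, P(strain alarm | causes) = 1 − (1−0.07)·∏(1−qᵢ) over the active causes.
Weight on structural fatigue=true, given the evidence: 0.80098*0.119 = 0.095317
The normalizing constant is 0.07*0.881 + 0.80098*0.119 = 0.156987
Posterior = 0.095317 / 0.156987 ≈ 0.607

Pr(structural fatigue | strain alarm, ¬overloaded truck) ≈ 0.607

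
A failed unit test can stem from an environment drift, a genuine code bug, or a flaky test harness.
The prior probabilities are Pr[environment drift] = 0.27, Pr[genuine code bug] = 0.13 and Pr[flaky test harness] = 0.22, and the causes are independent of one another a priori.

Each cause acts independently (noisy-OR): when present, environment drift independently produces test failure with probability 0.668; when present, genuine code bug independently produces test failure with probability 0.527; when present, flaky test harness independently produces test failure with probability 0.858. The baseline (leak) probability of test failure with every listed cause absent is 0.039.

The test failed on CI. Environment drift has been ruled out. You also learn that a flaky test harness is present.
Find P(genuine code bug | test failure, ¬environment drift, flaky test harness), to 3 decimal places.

Under noisy-OR, P(test failure | causes) = 1 − (1−0.039)·∏(1−qᵢ) over the active causes.
By total probability over both values of genuine code bug:
  P(test failure | ¬environment drift, flaky test harness) = 0.863538*0.87 + 0.935453*0.13
        = 0.751278 + 0.121609 = 0.872887
The terms with genuine code bug present sum to 0.121609, so
  P(genuine code bug | test failure, ¬environment drift, flaky test harness) = 0.121609 / 0.872887 ≈ 0.139

P(genuine code bug | test failure, ¬environment drift, flaky test harness) ≈ 0.139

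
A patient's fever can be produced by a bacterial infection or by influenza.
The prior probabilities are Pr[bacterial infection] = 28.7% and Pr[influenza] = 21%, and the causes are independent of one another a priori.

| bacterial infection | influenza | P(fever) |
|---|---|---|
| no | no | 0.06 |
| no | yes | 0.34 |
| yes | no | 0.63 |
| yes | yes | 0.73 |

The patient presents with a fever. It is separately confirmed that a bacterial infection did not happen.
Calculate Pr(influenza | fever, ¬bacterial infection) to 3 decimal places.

For the numerator, keep only influenza=true terms: 0.34×0.21 = 0.071400
Denominator P(fever | ¬bacterial infection): 0.06×0.79 + 0.34×0.21 = 0.118800
P(influenza | fever, ¬bacterial infection) = 0.071400/0.118800 ≈ 0.601

Pr(influenza | fever, ¬bacterial infection) ≈ 0.601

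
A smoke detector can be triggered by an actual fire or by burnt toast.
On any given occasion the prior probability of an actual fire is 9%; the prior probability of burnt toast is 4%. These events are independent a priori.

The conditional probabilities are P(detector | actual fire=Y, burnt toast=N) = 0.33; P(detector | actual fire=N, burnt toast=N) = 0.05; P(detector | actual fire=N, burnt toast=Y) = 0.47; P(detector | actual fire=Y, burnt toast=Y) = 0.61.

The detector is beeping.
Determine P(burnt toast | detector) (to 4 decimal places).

P(burnt toast | detector) ≈ 0.2110

For the numerator, keep only burnt toast=true terms: 0.017108 + 0.002196 = 0.019304
The normalizing constant is 0.05*0.91*0.96 + 0.47*0.91*0.04 + 0.33*0.09*0.96 + 0.61*0.09*0.04 = 0.091496
P(burnt toast | detector) = 0.019304/0.091496 ≈ 0.2110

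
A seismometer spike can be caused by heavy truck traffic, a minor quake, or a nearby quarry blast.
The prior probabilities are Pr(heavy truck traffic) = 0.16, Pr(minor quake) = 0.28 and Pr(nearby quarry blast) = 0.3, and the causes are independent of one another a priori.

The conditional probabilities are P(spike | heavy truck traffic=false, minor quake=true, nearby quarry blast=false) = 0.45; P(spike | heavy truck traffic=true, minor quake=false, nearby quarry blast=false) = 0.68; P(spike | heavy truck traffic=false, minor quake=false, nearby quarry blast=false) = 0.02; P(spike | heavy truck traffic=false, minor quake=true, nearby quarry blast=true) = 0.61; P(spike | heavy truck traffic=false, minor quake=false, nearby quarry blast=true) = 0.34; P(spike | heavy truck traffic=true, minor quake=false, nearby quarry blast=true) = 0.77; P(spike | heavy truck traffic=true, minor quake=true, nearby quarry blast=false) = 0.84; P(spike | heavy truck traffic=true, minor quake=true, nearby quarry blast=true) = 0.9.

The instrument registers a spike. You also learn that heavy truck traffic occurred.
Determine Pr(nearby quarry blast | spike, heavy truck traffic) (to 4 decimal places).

P(spike | heavy truck traffic) = 0.68*0.72*0.7 + 0.77*0.72*0.3 + 0.84*0.28*0.7 + 0.9*0.28*0.3 = 0.342720 + 0.166320 + 0.164640 + 0.075600 = 0.749280
Restricting to configurations with nearby quarry blast present: 0.166320 + 0.075600 = 0.241920.
Hence the posterior is 0.241920/0.749280 ≈ 0.3229.

Pr(nearby quarry blast | spike, heavy truck traffic) ≈ 0.3229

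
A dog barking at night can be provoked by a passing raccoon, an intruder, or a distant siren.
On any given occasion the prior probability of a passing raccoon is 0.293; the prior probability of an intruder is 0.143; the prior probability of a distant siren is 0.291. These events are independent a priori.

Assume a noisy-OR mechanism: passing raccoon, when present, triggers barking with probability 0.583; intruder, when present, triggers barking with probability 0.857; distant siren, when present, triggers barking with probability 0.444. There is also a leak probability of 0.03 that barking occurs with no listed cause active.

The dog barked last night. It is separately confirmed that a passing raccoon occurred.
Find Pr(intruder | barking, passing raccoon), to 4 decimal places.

Under noisy-OR, P(barking | causes) = 1 − (1−0.03)·∏(1−qᵢ) over the active causes.
By total probability over the 4 (intruder, distant siren) configurations:
  P(barking | passing raccoon) = 0.59551×0.857×0.709 + 0.775104×0.857×0.291 + 0.942158×0.143×0.709 + 0.96784×0.143×0.291
        = 0.361840 + 0.193301 + 0.095523 + 0.040275 = 0.690939
The terms with intruder present sum to 0.135798, so
  P(intruder | barking, passing raccoon) = 0.135798 / 0.690939 ≈ 0.1965

Pr(intruder | barking, passing raccoon) ≈ 0.1965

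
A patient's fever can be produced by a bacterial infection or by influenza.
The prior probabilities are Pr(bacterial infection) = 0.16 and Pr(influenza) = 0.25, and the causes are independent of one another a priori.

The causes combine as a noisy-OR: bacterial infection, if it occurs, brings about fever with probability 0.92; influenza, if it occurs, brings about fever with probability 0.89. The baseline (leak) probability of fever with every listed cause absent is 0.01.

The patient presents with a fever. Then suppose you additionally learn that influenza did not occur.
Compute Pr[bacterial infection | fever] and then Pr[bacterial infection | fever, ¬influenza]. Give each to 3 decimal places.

Pr[bacterial infection | fever] ≈ 0.437; Pr[bacterial infection | fever, ¬influenza] ≈ 0.946

Under noisy-OR, P(fever | causes) = 1 − (1−0.01)·∏(1−qᵢ) over the active causes.
Numerator (weight on configurations with bacterial infection): 0.110496 + 0.039652 = 0.150148
The normalizing constant is 0.01*0.84*0.75 + 0.8911*0.84*0.25 + 0.9208*0.16*0.75 + 0.991288*0.16*0.25 = 0.343579
P(bacterial infection | fever) = 0.150148/0.343579 ≈ 0.437

With the extra evidence:
For the numerator, keep only bacterial infection=true terms: 0.9208×0.16 = 0.147328
Denominator P(fever | ¬influenza): 0.01×0.84 + 0.9208×0.16 = 0.155728
P(bacterial infection | fever, ¬influenza) = 0.147328/0.155728 ≈ 0.946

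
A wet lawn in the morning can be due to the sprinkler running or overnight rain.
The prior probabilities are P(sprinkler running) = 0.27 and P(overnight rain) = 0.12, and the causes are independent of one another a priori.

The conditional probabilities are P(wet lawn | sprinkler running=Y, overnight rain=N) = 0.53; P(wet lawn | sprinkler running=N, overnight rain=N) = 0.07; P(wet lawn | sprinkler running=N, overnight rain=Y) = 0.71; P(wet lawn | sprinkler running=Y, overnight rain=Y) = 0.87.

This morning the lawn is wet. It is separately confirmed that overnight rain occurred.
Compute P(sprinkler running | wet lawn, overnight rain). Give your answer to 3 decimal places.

P(wet lawn | overnight rain) = 0.71×0.73 + 0.87×0.27 = 0.518300 + 0.234900 = 0.753200
Of this, 0.234900 comes from 0.87×0.27 (the sprinkler running=true cases).
So P(sprinkler running | wet lawn, overnight rain) = 0.234900/0.753200 ≈ 0.312.

P(sprinkler running | wet lawn, overnight rain) ≈ 0.312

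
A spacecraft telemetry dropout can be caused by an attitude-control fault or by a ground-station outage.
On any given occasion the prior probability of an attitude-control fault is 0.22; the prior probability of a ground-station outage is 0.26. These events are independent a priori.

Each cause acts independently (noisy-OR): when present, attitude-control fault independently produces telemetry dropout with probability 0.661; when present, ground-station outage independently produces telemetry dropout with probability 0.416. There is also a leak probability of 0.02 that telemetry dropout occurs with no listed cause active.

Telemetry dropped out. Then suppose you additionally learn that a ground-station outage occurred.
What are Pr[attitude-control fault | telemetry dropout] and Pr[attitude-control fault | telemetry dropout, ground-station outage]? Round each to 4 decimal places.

Under noisy-OR, P(telemetry dropout | causes) = 1 − (1−0.02)·∏(1−qᵢ) over the active causes.
For the numerator, keep only attitude-control fault=true terms: 0.108715 + 0.046102 = 0.154817
Denominator P(telemetry dropout): 0.02×0.78×0.74 + 0.42768×0.78×0.26 + 0.66778×0.22×0.74 + 0.805984×0.22×0.26 = 0.253095
Posterior = 0.154817 / 0.253095 ≈ 0.6117

Now also conditioning on ground-station outage=true:
P(telemetry dropout | ground-station outage) = 0.42768·0.78 + 0.805984·0.22 = 0.333590 + 0.177316 = 0.510906
The attitude-control fault-present share is 0.805984·0.22 = 0.177316.
Hence the posterior is 0.177316/0.510906 ≈ 0.3471.

Pr[attitude-control fault | telemetry dropout] ≈ 0.6117; Pr[attitude-control fault | telemetry dropout, ground-station outage] ≈ 0.3471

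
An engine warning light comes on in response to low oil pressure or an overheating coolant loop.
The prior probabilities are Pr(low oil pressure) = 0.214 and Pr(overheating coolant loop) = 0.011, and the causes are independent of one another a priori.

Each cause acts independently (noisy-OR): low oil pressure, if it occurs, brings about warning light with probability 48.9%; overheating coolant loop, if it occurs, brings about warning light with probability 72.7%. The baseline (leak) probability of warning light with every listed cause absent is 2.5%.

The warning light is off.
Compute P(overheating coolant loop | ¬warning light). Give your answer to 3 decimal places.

P(overheating coolant loop | ¬warning light) ≈ 0.003

Under noisy-OR, P(warning light | causes) = 1 − (1−0.025)·∏(1−qᵢ) over the active causes.
P(¬warning light) = 0.975*0.786*0.989 + 0.266175*0.786*0.011 + 0.498225*0.214*0.989 + 0.136015*0.214*0.011 = 0.757920 + 0.002301 + 0.105447 + 0.000320 = 0.865988
The overheating coolant loop-present share is 0.002301 + 0.000320 = 0.002621.
So P(overheating coolant loop | ¬warning light) = 0.002621/0.865988 ≈ 0.003.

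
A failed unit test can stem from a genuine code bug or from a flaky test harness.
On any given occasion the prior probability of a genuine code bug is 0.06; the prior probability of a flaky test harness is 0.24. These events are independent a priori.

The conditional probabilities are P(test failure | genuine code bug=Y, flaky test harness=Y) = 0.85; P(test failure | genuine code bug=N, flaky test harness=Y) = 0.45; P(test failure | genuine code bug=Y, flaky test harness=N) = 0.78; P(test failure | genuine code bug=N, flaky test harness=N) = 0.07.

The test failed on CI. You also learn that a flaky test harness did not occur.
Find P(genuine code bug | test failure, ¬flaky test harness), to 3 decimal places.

For the numerator, keep only genuine code bug=true terms: 0.78*0.06 = 0.046800
Normalizer over all consistent configurations: 0.07*0.94 + 0.78*0.06 = 0.112600
P(genuine code bug | test failure, ¬flaky test harness) = 0.046800/0.112600 ≈ 0.416

P(genuine code bug | test failure, ¬flaky test harness) ≈ 0.416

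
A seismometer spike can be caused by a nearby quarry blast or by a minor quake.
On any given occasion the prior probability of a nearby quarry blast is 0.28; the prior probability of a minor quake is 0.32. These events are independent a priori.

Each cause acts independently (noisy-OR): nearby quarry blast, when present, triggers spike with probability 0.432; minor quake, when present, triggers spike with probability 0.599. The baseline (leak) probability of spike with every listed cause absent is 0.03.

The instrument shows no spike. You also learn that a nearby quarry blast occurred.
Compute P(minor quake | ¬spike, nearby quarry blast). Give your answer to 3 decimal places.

Under noisy-OR, P(spike | causes) = 1 − (1−0.03)·∏(1−qᵢ) over the active causes.
By total probability over both values of minor quake:
  P(¬spike | nearby quarry blast) = 0.55096*0.68 + 0.220935*0.32
        = 0.374653 + 0.070699 = 0.445352
Configurations with minor quake contribute 0.070699, so
  P(minor quake | ¬spike, nearby quarry blast) = 0.070699 / 0.445352 ≈ 0.159

P(minor quake | ¬spike, nearby quarry blast) ≈ 0.159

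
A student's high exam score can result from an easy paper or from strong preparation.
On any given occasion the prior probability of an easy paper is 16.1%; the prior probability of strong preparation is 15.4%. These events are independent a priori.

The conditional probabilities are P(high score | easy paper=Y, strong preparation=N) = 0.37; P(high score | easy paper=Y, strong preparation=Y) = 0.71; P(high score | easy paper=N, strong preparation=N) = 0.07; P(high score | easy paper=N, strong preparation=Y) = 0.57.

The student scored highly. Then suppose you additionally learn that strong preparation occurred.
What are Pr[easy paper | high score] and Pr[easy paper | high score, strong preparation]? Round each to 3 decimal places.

Pr[easy paper | high score] ≈ 0.355; Pr[easy paper | high score, strong preparation] ≈ 0.193

P(high score) = 0.07·0.839·0.846 + 0.57·0.839·0.154 + 0.37·0.161·0.846 + 0.71·0.161·0.154 = 0.049686 + 0.073647 + 0.050396 + 0.017604 = 0.191333
Restricting to configurations with easy paper present: 0.050396 + 0.017604 = 0.068000.
So P(easy paper | high score) = 0.068000/0.191333 ≈ 0.355.

With the extra evidence:
P(high score | strong preparation) = 0.57*0.839 + 0.71*0.161 = 0.478230 + 0.114310 = 0.592540
Of this, 0.114310 comes from 0.71*0.161 (the easy paper=true cases).
Hence the posterior is 0.114310/0.592540 ≈ 0.193.
— strong preparation explains away the evidence for easy paper.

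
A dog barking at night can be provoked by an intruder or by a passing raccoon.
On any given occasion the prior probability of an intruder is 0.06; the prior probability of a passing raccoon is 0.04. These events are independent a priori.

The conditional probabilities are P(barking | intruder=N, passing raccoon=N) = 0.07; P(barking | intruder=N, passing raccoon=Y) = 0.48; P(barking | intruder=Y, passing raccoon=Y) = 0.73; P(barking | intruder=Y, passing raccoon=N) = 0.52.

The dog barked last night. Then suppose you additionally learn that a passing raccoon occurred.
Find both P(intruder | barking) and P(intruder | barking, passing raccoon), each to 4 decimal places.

Sum P(barking|·) weighted by the priors over the 4 (intruder, passing raccoon) configurations:
  P(barking) = 0.07*0.94*0.96 + 0.48*0.94*0.04 + 0.52*0.06*0.96 + 0.73*0.06*0.04
        = 0.063168 + 0.018048 + 0.029952 + 0.001752 = 0.112920
Keeping only the intruder-present terms gives 0.031704, so
  P(intruder | barking) = 0.031704 / 0.112920 ≈ 0.2808

Now also conditioning on passing raccoon=true:
For the numerator, keep only intruder=true terms: 0.73*0.06 = 0.043800
The normalizing constant is 0.48*0.94 + 0.73*0.06 = 0.495000
Posterior = 0.043800 / 0.495000 ≈ 0.0885
The drop from 0.2808 to 0.0885 is the explaining-away (discounting) effect.

P(intruder | barking) ≈ 0.2808; P(intruder | barking, passing raccoon) ≈ 0.0885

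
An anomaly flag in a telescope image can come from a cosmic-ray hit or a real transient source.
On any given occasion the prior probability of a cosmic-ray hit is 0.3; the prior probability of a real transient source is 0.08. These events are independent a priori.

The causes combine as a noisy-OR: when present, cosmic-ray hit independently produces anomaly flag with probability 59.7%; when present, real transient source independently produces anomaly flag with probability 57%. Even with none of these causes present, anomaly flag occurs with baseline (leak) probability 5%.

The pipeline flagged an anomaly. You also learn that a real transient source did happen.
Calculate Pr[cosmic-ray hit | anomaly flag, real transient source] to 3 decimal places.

Under noisy-OR, P(anomaly flag | causes) = 1 − (1−0.05)·∏(1−qᵢ) over the active causes.
P(anomaly flag | real transient source) = 0.5915×0.7 + 0.835374×0.3 = 0.414050 + 0.250612 = 0.664662
Restricting to configurations with cosmic-ray hit present: 0.835374×0.3 = 0.250612.
Hence the posterior is 0.250612/0.664662 ≈ 0.377.

Pr[cosmic-ray hit | anomaly flag, real transient source] ≈ 0.377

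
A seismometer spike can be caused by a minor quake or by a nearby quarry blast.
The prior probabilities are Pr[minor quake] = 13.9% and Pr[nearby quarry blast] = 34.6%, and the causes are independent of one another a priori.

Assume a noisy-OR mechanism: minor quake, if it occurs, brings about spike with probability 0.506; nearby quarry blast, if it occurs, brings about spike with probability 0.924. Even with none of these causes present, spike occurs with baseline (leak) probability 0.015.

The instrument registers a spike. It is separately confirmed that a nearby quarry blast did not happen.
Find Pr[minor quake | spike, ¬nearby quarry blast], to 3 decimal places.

Pr[minor quake | spike, ¬nearby quarry blast] ≈ 0.847

Under noisy-OR, P(spike | causes) = 1 − (1−0.015)·∏(1−qᵢ) over the active causes.
Weight on minor quake=true, given the evidence: 0.51341×0.139 = 0.071364
Normalizer over all consistent configurations: 0.015×0.861 + 0.51341×0.139 = 0.084279
Posterior = 0.071364 / 0.084279 ≈ 0.847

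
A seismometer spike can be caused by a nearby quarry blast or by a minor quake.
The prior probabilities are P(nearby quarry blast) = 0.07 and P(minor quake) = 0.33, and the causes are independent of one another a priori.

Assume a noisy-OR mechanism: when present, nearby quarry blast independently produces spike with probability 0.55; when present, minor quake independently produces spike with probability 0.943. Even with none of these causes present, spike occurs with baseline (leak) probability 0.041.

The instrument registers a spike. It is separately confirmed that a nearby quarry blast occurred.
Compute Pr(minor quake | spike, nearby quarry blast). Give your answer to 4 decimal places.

Under noisy-OR, P(spike | causes) = 1 − (1−0.041)·∏(1−qᵢ) over the active causes.
P(spike | nearby quarry blast) = 0.56845×0.67 + 0.975402×0.33 = 0.380862 + 0.321883 = 0.702745
Of this, 0.321883 comes from 0.975402×0.33 (the minor quake=true cases).
So P(minor quake | spike, nearby quarry blast) = 0.321883/0.702745 ≈ 0.4580.

Pr(minor quake | spike, nearby quarry blast) ≈ 0.4580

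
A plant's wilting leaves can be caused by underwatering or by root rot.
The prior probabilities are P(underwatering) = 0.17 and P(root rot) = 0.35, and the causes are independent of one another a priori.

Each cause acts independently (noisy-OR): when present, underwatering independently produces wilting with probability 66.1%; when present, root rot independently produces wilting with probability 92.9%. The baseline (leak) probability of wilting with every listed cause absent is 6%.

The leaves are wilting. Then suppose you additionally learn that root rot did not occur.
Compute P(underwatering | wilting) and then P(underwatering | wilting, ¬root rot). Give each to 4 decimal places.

Under noisy-OR, P(wilting | causes) = 1 − (1−0.06)·∏(1−qᵢ) over the active causes.
Weight on underwatering=true, given the evidence: 0.075288 + 0.058154 = 0.133442
The normalizing constant is 0.06*0.83*0.65 + 0.93326*0.83*0.35 + 0.68134*0.17*0.65 + 0.977375*0.17*0.35 = 0.436924
Posterior = 0.133442 / 0.436924 ≈ 0.3054

Now condition on the additional information:
P(wilting | ¬root rot) = 0.06*0.83 + 0.68134*0.17 = 0.049800 + 0.115828 = 0.165628
The underwatering-present share is 0.68134*0.17 = 0.115828.
So P(underwatering | wilting, ¬root rot) = 0.115828/0.165628 ≈ 0.6993.
Ruling out root rot raises the posterior on underwatering — the flip side of explaining away.

P(underwatering | wilting) ≈ 0.3054; P(underwatering | wilting, ¬root rot) ≈ 0.6993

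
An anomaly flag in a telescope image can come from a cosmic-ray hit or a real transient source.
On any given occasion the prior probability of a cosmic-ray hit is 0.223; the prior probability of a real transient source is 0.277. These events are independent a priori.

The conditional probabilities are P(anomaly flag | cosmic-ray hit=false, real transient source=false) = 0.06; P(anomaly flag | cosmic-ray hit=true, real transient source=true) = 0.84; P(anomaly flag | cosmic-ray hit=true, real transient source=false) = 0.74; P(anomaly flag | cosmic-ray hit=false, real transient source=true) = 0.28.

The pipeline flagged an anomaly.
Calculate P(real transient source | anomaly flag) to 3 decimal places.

P(real transient source | anomaly flag) ≈ 0.423

Weight on real transient source=true, given the evidence: 0.060264 + 0.051888 = 0.112152
Normalizer over all consistent configurations: 0.06·0.777·0.723 + 0.28·0.777·0.277 + 0.74·0.223·0.723 + 0.84·0.223·0.277 = 0.265167
P(real transient source | anomaly flag) = 0.112152/0.265167 ≈ 0.423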